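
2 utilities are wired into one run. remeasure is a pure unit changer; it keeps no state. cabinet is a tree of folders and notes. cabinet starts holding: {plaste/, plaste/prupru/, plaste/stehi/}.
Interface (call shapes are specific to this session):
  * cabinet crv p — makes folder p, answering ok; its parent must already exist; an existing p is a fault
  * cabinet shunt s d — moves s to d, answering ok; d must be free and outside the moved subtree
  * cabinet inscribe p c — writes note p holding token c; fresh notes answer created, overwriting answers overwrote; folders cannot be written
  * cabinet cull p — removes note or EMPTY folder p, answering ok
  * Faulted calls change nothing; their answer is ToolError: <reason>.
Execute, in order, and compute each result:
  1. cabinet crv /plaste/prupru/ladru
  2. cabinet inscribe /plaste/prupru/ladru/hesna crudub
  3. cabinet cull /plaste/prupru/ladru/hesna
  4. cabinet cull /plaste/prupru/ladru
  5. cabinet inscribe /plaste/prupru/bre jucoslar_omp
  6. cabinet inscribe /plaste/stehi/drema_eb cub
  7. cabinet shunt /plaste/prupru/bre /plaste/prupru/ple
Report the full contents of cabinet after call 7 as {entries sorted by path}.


Answer: {plaste/, plaste/prupru/, plaste/prupru/ple=jucoslar_omp, plaste/stehi/, plaste/stehi/drema_eb=cub}

Derivation:
>> cabinet crv(p=/plaste/prupru/ladru)
<< ok
>> cabinet inscribe(p=/plaste/prupru/ladru/hesna, c=crudub)
<< created
>> cabinet cull(p=/plaste/prupru/ladru/hesna)
<< ok
>> cabinet cull(p=/plaste/prupru/ladru)
<< ok
>> cabinet inscribe(p=/plaste/prupru/bre, c=jucoslar_omp)
<< created
>> cabinet inscribe(p=/plaste/stehi/drema_eb, c=cub)
<< created
>> cabinet shunt(s=/plaste/prupru/bre, d=/plaste/prupru/ple)
<< ok


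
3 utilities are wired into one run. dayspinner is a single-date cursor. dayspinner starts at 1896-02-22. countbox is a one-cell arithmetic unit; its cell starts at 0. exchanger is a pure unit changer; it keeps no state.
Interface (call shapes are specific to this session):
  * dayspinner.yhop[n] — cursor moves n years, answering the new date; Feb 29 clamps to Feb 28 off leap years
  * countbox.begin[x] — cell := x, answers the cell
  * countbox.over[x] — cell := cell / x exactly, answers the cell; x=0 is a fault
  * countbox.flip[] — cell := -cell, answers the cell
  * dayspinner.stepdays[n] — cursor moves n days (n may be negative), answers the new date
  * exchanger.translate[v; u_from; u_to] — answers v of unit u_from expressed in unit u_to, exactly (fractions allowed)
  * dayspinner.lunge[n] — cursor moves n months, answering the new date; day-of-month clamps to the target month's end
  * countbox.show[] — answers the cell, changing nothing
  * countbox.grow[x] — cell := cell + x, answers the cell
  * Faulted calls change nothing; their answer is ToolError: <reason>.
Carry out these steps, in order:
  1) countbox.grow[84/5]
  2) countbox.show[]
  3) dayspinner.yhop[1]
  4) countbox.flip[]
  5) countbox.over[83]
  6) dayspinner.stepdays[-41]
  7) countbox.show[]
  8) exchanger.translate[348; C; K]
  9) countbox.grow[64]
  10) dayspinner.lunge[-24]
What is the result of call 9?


Answer: 26476/415

Derivation:
;; 1. countbox.grow(x='84/5') -> 84/5
;; 2. countbox.show() -> 84/5
;; 3. dayspinner.yhop(n='1') -> 1897-02-22
;; 4. countbox.flip() -> -84/5
;; 5. countbox.over(x='83') -> -84/415
;; 6. dayspinner.stepdays(n='-41') -> 1897-01-12
;; 7. countbox.show() -> -84/415
;; 8. exchanger.translate(v='348', u_from='C', u_to='K') -> 12423/20
;; 9. countbox.grow(x='64') -> 26476/415
;; 10. dayspinner.lunge(n='-24') -> 1895-01-12


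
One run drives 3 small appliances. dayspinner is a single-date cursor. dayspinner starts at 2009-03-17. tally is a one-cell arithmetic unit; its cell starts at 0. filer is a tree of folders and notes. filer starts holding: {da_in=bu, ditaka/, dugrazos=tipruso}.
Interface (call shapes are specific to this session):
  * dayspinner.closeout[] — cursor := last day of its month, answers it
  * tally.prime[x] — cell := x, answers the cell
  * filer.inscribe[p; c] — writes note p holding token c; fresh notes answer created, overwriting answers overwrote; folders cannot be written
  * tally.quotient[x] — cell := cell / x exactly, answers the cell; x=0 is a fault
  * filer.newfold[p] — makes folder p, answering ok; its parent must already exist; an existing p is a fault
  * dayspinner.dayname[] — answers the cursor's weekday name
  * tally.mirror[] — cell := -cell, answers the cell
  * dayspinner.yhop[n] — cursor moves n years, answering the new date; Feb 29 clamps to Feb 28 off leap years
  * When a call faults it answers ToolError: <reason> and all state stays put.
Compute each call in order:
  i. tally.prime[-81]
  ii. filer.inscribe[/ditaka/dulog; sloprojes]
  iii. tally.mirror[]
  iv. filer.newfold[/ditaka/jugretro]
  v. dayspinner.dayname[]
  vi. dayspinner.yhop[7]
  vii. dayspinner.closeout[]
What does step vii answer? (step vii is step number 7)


// 1. tally.prime(-81) == -81
// 2. filer.inscribe(/ditaka/dulog, sloprojes) == created
// 3. tally.mirror() == 81
// 4. filer.newfold(/ditaka/jugretro) == ok
// 5. dayspinner.dayname() == Tuesday
// 6. dayspinner.yhop(7) == 2016-03-17
// 7. dayspinner.closeout() == 2016-03-31

Answer: 2016-03-31


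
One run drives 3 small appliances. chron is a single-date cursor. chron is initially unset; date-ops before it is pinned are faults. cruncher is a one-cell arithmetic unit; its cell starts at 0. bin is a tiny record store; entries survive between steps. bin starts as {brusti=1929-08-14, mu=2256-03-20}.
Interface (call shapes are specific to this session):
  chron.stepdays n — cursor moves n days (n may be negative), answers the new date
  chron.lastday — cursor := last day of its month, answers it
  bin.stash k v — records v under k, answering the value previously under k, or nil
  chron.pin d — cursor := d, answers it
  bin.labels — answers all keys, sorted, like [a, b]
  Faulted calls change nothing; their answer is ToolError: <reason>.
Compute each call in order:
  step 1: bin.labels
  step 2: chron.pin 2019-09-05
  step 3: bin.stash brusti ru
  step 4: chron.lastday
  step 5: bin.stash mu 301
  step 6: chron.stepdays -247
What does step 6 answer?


Then bin.labels(), and observe [brusti, mu].
I call chron.pin on 2019-09-05, and observe 2019-09-05.
Using bin.stash on brusti, ru, and observe 1929-08-14.
I invoke chron.lastday(), — result: 2019-09-30.
Invoking bin.stash on mu, 301, and observe 2256-03-20.
I run chron.stepdays on -247, → 2019-01-26.

Answer: 2019-01-26


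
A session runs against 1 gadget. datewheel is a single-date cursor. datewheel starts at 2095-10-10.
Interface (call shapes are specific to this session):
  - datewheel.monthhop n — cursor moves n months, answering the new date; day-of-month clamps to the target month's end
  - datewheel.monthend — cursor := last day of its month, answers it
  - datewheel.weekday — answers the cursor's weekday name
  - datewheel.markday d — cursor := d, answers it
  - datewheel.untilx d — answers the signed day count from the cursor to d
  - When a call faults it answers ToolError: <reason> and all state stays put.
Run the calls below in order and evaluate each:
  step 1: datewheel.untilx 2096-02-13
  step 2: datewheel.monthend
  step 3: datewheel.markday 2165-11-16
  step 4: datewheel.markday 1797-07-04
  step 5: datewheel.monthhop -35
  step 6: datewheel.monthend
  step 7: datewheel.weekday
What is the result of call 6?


Calling datewheel.untilx using d: 2096-02-13: 126.
Calling datewheel.monthend(), → 2095-10-31.
I call datewheel.markday using d: 2165-11-16, and observe 2165-11-16.
I call datewheel.markday using d: 1797-07-04, giving 1797-07-04.
Invoking datewheel.monthhop using n: -35, — result: 1794-08-04.
Using datewheel.monthend(), and get 1794-08-31.
I try datewheel.weekday, — result: Sunday.

Answer: 1794-08-31


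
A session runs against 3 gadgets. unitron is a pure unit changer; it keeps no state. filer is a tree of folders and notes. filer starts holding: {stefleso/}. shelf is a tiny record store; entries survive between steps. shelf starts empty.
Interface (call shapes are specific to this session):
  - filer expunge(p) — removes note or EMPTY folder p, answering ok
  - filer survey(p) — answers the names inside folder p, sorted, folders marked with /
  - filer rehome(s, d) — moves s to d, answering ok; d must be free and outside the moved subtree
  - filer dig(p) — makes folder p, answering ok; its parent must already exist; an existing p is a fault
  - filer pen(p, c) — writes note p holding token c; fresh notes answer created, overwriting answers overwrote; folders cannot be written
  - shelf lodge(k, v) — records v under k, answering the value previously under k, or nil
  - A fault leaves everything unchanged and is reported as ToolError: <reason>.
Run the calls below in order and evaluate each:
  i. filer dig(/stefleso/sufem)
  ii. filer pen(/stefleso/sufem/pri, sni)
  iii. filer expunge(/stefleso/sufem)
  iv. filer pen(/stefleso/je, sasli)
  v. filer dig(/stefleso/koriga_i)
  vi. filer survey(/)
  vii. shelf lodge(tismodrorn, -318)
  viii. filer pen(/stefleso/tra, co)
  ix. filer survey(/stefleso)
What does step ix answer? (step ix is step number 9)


I use filer dig(/stefleso/sufem), — result: ok.
Using filer pen(/stefleso/sufem/pri, sni), and get created.
Using filer expunge(/stefleso/sufem), and see ToolError: not empty.
I invoke filer pen(/stefleso/je, sasli), and observe created.
Then filer dig(/stefleso/koriga_i), giving ok.
I use filer survey(/), yielding [stefleso/].
Next I call shelf lodge(tismodrorn, -318), and get nil.
Then filer pen(/stefleso/tra, co), and get created.
I run filer survey(/stefleso), which returns [je, koriga_i/, sufem/, tra].

Answer: [je, koriga_i/, sufem/, tra]


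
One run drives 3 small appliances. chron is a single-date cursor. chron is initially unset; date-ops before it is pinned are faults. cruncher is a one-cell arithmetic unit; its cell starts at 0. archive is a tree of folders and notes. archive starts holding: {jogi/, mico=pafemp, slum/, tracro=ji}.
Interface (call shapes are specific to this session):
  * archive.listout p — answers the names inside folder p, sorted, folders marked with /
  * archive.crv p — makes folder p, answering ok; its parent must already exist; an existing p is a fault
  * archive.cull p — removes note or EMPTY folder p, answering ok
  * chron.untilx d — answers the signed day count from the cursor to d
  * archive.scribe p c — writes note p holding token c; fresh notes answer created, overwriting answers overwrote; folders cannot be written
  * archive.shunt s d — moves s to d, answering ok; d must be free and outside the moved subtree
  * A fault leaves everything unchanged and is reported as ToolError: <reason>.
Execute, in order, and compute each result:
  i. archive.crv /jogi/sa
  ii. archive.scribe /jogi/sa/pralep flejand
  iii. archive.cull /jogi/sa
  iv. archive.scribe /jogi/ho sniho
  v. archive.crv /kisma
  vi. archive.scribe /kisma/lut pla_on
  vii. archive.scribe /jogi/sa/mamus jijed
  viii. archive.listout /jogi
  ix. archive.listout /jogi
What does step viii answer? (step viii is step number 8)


Act: archive.crv[p=/jogi/sa]
Obs: ok
Act: archive.scribe[p=/jogi/sa/pralep; c=flejand]
Obs: created
Act: archive.cull[p=/jogi/sa]
Obs: ToolError: not empty
Act: archive.scribe[p=/jogi/ho; c=sniho]
Obs: created
Act: archive.crv[p=/kisma]
Obs: ok
Act: archive.scribe[p=/kisma/lut; c=pla_on]
Obs: created
Act: archive.scribe[p=/jogi/sa/mamus; c=jijed]
Obs: created
Act: archive.listout[p=/jogi]
Obs: [ho, sa/]
Act: archive.listout[p=/jogi]
Obs: [ho, sa/]

Answer: [ho, sa/]


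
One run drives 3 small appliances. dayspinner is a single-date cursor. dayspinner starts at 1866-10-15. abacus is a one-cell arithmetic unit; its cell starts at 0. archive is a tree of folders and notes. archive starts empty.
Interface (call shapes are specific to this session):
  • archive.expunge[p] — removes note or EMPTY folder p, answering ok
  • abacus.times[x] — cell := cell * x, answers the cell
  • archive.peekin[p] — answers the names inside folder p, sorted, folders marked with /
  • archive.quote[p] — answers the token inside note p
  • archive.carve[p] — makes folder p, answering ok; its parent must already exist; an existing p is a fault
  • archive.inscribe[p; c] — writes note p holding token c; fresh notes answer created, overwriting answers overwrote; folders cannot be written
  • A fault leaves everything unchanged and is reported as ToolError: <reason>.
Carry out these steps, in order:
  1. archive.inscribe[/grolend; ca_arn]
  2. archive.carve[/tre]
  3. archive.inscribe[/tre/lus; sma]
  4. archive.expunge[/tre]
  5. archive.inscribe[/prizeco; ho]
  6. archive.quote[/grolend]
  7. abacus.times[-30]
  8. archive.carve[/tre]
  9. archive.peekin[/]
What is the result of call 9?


Act: archive.inscribe[p='/grolend'; c='ca_arn']
Obs: created
Act: archive.carve[p='/tre']
Obs: ok
Act: archive.inscribe[p='/tre/lus'; c='sma']
Obs: created
Act: archive.expunge[p='/tre']
Obs: ToolError: not empty
Act: archive.inscribe[p='/prizeco'; c='ho']
Obs: created
Act: archive.quote[p='/grolend']
Obs: ca_arn
Act: abacus.times[x='-30']
Obs: 0
Act: archive.carve[p='/tre']
Obs: ToolError: exists
Act: archive.peekin[p='/']
Obs: [grolend, prizeco, tre/]

Answer: [grolend, prizeco, tre/]


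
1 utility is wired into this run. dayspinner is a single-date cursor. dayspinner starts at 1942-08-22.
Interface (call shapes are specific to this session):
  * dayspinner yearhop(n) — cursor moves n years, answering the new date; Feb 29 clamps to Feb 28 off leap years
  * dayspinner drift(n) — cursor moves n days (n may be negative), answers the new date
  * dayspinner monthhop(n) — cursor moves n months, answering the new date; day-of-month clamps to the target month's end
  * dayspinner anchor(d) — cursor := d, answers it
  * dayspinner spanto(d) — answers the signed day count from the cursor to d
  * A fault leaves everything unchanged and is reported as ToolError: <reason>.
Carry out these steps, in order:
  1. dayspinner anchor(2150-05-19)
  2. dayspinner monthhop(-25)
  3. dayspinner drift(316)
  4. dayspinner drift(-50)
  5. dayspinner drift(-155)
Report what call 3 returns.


Answer: 2149-03-01

Derivation:
% dayspinner anchor(d→2150-05-19) => 2150-05-19
% dayspinner monthhop(n→-25) => 2148-04-19
% dayspinner drift(n→316) => 2149-03-01
% dayspinner drift(n→-50) => 2149-01-10
% dayspinner drift(n→-155) => 2148-08-08


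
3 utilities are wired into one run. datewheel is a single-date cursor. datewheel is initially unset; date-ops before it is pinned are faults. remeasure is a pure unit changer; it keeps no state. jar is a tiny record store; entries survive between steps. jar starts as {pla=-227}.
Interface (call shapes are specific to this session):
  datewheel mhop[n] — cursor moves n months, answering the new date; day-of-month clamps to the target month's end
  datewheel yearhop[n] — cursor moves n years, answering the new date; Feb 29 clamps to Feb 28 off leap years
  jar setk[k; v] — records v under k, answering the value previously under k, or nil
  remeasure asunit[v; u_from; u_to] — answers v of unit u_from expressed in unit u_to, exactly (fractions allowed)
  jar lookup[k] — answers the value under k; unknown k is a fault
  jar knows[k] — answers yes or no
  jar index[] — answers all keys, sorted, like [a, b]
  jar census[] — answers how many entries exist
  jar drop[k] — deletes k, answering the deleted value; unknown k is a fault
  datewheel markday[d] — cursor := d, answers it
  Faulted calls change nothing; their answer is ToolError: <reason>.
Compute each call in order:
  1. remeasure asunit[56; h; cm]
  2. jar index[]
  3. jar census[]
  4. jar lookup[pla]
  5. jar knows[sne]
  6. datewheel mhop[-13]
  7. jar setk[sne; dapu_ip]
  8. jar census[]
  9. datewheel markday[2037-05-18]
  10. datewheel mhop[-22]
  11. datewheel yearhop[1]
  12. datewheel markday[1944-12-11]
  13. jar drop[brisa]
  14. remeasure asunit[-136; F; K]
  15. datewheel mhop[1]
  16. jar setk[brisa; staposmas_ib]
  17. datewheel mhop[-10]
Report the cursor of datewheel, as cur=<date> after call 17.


Answer: cur=1944-03-11

Derivation:
# remeasure asunit(v='56', u_from='h', u_to='cm') -> ToolError: incompatible units
# jar index() -> [pla]
# jar census() -> 1
# jar lookup(k='pla') -> -227
# jar knows(k='sne') -> no
# datewheel mhop(n='-13') -> ToolError: no date set
# jar setk(k='sne', v='dapu_ip') -> nil
# jar census() -> 2
# datewheel markday(d='2037-05-18') -> 2037-05-18
# datewheel mhop(n='-22') -> 2035-07-18
# datewheel yearhop(n='1') -> 2036-07-18
# datewheel markday(d='1944-12-11') -> 1944-12-11
# jar drop(k='brisa') -> ToolError: no such key brisa
# remeasure asunit(v='-136', u_from='F', u_to='K') -> 10789/60
# datewheel mhop(n='1') -> 1945-01-11
# jar setk(k='brisa', v='staposmas_ib') -> nil
# datewheel mhop(n='-10') -> 1944-03-11


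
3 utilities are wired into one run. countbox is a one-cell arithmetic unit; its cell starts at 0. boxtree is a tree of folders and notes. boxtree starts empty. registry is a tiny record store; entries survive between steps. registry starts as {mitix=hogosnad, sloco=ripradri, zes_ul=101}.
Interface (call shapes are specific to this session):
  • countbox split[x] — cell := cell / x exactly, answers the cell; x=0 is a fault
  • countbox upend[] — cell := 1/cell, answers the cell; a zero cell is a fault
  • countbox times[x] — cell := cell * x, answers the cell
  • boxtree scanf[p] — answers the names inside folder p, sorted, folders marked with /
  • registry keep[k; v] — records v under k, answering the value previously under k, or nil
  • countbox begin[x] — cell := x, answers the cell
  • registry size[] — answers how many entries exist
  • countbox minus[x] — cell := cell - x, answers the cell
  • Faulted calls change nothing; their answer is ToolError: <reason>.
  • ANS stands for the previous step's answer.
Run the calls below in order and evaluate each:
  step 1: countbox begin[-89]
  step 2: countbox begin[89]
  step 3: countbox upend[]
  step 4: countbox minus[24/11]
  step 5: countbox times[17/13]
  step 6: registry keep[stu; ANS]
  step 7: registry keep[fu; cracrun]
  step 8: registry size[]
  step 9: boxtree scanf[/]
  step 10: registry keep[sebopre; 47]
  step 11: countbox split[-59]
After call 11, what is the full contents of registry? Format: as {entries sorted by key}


Answer: {fu=cracrun, mitix=hogosnad, sebopre=47, sloco=ripradri, stu=-36125/12727, zes_ul=101}

Derivation:
# 1. countbox begin(x='-89') => -89
# 2. countbox begin(x='89') => 89
# 3. countbox upend() => 1/89
# 4. countbox minus(x='24/11') => -2125/979
# 5. countbox times(x='17/13') => -36125/12727
# 6. registry keep(k='stu', v='ANS') => nil
# 7. registry keep(k='fu', v='cracrun') => nil
# 8. registry size() => 5
# 9. boxtree scanf(p='/') => []
# 10. registry keep(k='sebopre', v='47') => nil
# 11. countbox split(x='-59') => 36125/750893


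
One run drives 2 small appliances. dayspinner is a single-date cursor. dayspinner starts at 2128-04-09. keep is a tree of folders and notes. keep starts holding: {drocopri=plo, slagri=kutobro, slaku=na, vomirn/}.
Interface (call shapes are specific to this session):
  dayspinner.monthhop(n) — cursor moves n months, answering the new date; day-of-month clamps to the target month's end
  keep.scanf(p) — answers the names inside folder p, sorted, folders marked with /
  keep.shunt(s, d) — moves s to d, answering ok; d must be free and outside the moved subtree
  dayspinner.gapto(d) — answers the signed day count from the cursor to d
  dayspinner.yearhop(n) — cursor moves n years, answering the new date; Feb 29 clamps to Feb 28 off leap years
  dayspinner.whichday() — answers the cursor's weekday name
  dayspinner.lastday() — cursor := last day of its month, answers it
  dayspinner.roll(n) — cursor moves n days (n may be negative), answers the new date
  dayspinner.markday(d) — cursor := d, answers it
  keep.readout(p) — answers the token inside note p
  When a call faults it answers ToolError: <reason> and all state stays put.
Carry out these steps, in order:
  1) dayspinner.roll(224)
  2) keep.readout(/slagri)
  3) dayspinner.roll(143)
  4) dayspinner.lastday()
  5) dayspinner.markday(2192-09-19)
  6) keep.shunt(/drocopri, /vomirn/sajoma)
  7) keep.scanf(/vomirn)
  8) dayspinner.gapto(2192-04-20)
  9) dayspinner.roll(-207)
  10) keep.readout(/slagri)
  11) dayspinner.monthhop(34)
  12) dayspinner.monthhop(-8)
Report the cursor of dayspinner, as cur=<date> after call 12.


Answer: cur=2194-04-25

Derivation:
Now I run dayspinner.roll passing n='224', and observe 2128-11-19.
Calling keep.readout passing p='/slagri', giving kutobro.
I use dayspinner.roll passing n='143', → 2129-04-11.
I run dayspinner.lastday(), → 2129-04-30.
I run dayspinner.markday passing d='2192-09-19', and observe 2192-09-19.
I run keep.shunt passing s='/drocopri', d='/vomirn/sajoma', — result: ok.
I run keep.scanf passing p='/vomirn', and get [sajoma].
Then dayspinner.gapto passing d='2192-04-20', — result: -152.
Now I run dayspinner.roll passing n='-207', which returns 2192-02-25.
Calling keep.readout passing p='/slagri', giving kutobro.
I run dayspinner.monthhop passing n='34', and observe 2194-12-25.
Now I run dayspinner.monthhop passing n='-8', → 2194-04-25.


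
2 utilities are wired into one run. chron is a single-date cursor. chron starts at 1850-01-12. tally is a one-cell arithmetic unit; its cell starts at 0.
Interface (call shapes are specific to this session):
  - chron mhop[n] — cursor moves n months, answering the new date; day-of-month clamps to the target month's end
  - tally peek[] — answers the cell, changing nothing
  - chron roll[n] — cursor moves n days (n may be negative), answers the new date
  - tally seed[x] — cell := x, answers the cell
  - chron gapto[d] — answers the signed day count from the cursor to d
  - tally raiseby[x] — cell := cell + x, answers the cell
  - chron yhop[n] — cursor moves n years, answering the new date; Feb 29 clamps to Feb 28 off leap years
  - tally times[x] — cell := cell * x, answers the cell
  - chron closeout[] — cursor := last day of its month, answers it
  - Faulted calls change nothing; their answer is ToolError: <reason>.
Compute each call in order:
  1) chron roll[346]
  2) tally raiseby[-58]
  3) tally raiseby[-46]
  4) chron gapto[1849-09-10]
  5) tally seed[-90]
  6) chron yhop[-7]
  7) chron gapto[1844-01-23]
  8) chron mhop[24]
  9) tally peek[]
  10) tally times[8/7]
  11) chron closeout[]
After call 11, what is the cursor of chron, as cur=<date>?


;; 1. chron roll(346) : 1850-12-24
;; 2. tally raiseby(-58) : -58
;; 3. tally raiseby(-46) : -104
;; 4. chron gapto(1849-09-10) : -470
;; 5. tally seed(-90) : -90
;; 6. chron yhop(-7) : 1843-12-24
;; 7. chron gapto(1844-01-23) : 30
;; 8. chron mhop(24) : 1845-12-24
;; 9. tally peek() : -90
;; 10. tally times(8/7) : -720/7
;; 11. chron closeout() : 1845-12-31

Answer: cur=1845-12-31


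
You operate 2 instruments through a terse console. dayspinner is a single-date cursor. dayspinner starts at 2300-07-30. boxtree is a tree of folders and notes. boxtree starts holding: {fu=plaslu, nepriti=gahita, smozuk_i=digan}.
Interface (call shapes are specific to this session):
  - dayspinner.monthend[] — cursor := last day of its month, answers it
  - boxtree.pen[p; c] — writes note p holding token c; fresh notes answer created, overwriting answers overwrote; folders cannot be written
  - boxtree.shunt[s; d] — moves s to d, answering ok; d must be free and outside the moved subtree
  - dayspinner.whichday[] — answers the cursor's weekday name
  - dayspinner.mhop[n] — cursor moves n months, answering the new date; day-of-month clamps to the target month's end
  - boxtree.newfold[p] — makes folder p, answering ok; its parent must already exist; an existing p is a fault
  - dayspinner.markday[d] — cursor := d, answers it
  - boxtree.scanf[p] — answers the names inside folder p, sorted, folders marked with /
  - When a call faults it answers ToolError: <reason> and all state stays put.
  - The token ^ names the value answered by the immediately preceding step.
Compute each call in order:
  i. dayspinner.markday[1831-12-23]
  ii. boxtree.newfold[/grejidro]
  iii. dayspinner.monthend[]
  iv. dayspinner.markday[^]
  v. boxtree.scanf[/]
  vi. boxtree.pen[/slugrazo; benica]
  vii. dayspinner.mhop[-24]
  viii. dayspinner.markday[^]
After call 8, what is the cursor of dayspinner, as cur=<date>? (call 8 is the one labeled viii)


Answer: cur=1829-12-31

Derivation:
% 1. markday(d: 1831-12-23) == 1831-12-23
% 2. newfold(p: /grejidro) == ok
% 3. monthend() == 1831-12-31
% 4. markday(d: ^) == 1831-12-31
% 5. scanf(p: /) == [fu, grejidro/, nepriti, smozuk_i]
% 6. pen(p: /slugrazo, c: benica) == created
% 7. mhop(n: -24) == 1829-12-31
% 8. markday(d: ^) == 1829-12-31


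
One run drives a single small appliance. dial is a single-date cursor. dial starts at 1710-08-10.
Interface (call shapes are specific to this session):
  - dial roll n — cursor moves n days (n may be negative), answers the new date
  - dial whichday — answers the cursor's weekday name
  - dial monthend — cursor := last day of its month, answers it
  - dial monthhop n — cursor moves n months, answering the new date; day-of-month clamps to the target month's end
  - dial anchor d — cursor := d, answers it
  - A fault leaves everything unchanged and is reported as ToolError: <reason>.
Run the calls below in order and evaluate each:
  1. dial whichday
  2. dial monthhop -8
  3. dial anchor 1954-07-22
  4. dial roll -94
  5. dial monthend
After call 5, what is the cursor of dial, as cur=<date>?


Answer: cur=1954-04-30

Derivation:
> dial whichday
  Sunday
> dial monthhop -8
  1709-12-10
> dial anchor 1954-07-22
  1954-07-22
> dial roll -94
  1954-04-19
> dial monthend
  1954-04-30


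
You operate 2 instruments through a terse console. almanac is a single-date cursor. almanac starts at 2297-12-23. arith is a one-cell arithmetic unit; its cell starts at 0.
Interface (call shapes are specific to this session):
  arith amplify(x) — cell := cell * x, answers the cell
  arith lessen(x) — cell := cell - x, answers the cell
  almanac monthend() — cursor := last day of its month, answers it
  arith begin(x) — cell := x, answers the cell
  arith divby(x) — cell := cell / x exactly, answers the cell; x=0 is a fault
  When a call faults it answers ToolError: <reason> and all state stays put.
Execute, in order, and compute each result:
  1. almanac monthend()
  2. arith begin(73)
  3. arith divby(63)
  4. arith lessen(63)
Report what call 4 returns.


Answer: -3896/63

Derivation:
Invoking almanac monthend(), giving 2297-12-31.
I invoke arith begin with 73, and observe 73.
I invoke arith divby with 63, and see 73/63.
I use arith lessen with 63, giving -3896/63.


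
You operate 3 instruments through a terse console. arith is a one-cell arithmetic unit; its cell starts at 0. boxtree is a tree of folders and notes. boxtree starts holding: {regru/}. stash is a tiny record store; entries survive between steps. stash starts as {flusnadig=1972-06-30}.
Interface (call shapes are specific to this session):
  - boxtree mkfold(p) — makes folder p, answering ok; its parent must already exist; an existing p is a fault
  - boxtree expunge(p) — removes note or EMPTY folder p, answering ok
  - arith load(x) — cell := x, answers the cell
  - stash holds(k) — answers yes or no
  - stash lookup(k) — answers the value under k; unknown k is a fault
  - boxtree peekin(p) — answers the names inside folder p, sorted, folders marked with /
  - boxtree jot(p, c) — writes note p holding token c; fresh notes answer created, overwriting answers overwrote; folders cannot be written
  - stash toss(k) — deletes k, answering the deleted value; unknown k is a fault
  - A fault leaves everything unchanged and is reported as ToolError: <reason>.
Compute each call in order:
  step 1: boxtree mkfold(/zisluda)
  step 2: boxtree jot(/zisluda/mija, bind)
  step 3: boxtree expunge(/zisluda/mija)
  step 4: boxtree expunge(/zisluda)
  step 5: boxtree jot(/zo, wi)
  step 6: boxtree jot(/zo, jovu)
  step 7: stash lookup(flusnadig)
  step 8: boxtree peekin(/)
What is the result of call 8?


Answer: [regru/, zo]

Derivation:
·→ boxtree mkfold(/zisluda)
·← ok
·→ boxtree jot(/zisluda/mija, bind)
·← created
·→ boxtree expunge(/zisluda/mija)
·← ok
·→ boxtree expunge(/zisluda)
·← ok
·→ boxtree jot(/zo, wi)
·← created
·→ boxtree jot(/zo, jovu)
·← overwrote
·→ stash lookup(flusnadig)
·← 1972-06-30
·→ boxtree peekin(/)
·← [regru/, zo]


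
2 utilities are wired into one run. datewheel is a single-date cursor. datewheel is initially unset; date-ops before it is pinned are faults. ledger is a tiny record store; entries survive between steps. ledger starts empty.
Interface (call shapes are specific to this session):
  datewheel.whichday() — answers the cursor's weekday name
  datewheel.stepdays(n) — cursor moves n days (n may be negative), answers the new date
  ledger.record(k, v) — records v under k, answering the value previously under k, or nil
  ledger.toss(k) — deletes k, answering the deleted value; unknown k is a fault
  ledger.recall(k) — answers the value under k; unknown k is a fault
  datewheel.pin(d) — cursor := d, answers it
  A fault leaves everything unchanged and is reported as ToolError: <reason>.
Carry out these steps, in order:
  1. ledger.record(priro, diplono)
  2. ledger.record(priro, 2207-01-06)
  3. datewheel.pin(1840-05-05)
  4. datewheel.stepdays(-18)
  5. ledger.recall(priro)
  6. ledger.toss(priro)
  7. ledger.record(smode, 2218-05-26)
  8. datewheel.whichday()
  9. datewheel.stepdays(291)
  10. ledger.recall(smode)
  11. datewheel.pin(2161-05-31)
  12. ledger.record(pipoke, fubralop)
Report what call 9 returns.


Answer: 1841-02-02

Derivation:
·→ record(k: priro, v: diplono)
·← nil
·→ record(k: priro, v: 2207-01-06)
·← diplono
·→ pin(d: 1840-05-05)
·← 1840-05-05
·→ stepdays(n: -18)
·← 1840-04-17
·→ recall(k: priro)
·← 2207-01-06
·→ toss(k: priro)
·← 2207-01-06
·→ record(k: smode, v: 2218-05-26)
·← nil
·→ whichday()
·← Friday
·→ stepdays(n: 291)
·← 1841-02-02
·→ recall(k: smode)
·← 2218-05-26
·→ pin(d: 2161-05-31)
·← 2161-05-31
·→ record(k: pipoke, v: fubralop)
·← nil


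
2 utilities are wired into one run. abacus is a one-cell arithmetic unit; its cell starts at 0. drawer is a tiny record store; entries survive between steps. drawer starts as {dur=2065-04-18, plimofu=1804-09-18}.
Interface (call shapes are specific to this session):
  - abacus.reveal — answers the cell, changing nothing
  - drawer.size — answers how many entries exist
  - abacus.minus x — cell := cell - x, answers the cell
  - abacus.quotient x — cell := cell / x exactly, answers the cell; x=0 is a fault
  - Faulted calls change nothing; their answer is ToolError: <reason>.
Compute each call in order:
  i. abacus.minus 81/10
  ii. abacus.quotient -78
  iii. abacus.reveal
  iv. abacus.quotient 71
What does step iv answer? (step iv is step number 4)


Answer: 27/18460

Derivation:
Next I call minus using x='81/10': -81/10.
Next I call quotient using x='-78', — result: 27/260.
I call reveal: 27/260.
Next I call quotient using x='71', giving 27/18460.


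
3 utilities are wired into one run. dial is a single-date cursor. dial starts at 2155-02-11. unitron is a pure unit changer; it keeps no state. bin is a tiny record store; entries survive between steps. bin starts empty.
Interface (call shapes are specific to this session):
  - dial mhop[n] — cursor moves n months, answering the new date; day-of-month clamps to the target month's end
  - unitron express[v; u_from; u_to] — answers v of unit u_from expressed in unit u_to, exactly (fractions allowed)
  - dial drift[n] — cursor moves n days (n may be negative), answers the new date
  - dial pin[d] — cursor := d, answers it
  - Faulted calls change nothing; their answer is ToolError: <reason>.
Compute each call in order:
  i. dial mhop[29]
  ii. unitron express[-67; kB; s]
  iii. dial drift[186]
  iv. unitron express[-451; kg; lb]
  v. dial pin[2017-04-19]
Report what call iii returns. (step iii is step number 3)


Answer: 2158-01-13

Derivation:
I try dial mhop passing n: 29, which returns 2157-07-11.
I use unitron express passing v: -67, u_from: kB, u_to: s, which returns ToolError: incompatible units.
I call dial drift passing n: 186, and get 2158-01-13.
I run unitron express passing v: -451, u_from: kg, u_to: lb, giving -4100000000/4123567.
Invoking dial pin passing d: 2017-04-19, — result: 2017-04-19.


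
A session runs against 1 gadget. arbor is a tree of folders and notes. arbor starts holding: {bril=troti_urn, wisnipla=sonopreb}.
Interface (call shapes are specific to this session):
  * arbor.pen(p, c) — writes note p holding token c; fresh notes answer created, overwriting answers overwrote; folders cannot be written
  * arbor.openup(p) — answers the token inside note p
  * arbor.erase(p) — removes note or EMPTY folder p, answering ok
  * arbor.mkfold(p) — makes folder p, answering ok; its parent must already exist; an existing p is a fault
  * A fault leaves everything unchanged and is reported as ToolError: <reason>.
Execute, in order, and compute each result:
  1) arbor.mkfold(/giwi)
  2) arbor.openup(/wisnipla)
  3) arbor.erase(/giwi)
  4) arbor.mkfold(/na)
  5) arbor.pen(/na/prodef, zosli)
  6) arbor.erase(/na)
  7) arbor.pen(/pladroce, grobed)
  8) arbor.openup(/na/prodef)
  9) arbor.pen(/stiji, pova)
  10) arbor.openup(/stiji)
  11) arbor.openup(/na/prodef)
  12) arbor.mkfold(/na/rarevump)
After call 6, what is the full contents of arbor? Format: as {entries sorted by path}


Answer: {bril=troti_urn, na/, na/prodef=zosli, wisnipla=sonopreb}

Derivation:
>> arbor.mkfold(p: /giwi)
<< ok
>> arbor.openup(p: /wisnipla)
<< sonopreb
>> arbor.erase(p: /giwi)
<< ok
>> arbor.mkfold(p: /na)
<< ok
>> arbor.pen(p: /na/prodef, c: zosli)
<< created
>> arbor.erase(p: /na)
<< ToolError: not empty
>> arbor.pen(p: /pladroce, c: grobed)
<< created
>> arbor.openup(p: /na/prodef)
<< zosli
>> arbor.pen(p: /stiji, c: pova)
<< created
>> arbor.openup(p: /stiji)
<< pova
>> arbor.openup(p: /na/prodef)
<< zosli
>> arbor.mkfold(p: /na/rarevump)
<< ok


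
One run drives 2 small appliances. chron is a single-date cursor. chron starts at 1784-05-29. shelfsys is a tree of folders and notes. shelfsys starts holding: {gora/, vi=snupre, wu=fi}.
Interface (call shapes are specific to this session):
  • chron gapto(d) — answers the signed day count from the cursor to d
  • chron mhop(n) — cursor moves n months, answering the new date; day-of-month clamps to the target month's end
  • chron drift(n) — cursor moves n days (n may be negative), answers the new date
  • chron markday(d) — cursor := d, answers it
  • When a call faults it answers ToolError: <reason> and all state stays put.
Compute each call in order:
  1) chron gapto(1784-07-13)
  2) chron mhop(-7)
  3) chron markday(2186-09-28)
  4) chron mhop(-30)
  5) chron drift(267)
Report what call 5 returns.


// 1. chron gapto(d→1784-07-13) -> 45
// 2. chron mhop(n→-7) -> 1783-10-29
// 3. chron markday(d→2186-09-28) -> 2186-09-28
// 4. chron mhop(n→-30) -> 2184-03-28
// 5. chron drift(n→267) -> 2184-12-20

Answer: 2184-12-20


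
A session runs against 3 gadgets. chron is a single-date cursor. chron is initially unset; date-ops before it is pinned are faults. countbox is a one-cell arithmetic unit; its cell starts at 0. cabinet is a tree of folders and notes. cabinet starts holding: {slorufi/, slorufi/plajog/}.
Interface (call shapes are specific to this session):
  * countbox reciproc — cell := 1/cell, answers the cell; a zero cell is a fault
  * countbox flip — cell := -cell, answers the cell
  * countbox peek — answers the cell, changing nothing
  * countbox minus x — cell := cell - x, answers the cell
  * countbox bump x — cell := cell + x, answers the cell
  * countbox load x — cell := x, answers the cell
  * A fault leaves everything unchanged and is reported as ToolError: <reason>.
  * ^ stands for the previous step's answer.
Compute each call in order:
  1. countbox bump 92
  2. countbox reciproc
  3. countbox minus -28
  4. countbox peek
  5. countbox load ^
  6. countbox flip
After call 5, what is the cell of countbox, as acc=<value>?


Answer: acc=2577/92

Derivation:
Using countbox bump with x: 92: 92.
I call countbox reciproc(), which returns 1/92.
I try countbox minus with x: -28, and see 2577/92.
Invoking countbox peek, and observe 2577/92.
Then countbox load with x: ^, and observe 2577/92.
I call countbox flip, giving -2577/92.


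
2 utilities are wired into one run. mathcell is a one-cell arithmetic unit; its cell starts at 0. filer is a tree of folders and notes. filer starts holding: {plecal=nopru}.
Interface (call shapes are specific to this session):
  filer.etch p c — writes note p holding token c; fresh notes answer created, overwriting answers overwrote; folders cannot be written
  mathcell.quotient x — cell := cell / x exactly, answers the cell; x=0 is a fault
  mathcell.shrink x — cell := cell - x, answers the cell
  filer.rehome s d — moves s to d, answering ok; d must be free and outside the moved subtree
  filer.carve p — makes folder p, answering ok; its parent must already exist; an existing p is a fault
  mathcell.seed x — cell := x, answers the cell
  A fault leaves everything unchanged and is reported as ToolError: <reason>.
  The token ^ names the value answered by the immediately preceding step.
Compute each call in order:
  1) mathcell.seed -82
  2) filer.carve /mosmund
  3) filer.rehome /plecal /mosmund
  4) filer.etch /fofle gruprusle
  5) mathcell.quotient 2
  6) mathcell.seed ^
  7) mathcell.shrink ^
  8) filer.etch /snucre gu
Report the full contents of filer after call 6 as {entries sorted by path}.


Step: seed[x='-82']
Result: -82
Step: carve[p='/mosmund']
Result: ok
Step: rehome[s='/plecal'; d='/mosmund']
Result: ToolError: exists
Step: etch[p='/fofle'; c='gruprusle']
Result: created
Step: quotient[x='2']
Result: -41
Step: seed[x='^']
Result: -41
Step: shrink[x='^']
Result: 0
Step: etch[p='/snucre'; c='gu']
Result: created

Answer: {fofle=gruprusle, mosmund/, plecal=nopru}


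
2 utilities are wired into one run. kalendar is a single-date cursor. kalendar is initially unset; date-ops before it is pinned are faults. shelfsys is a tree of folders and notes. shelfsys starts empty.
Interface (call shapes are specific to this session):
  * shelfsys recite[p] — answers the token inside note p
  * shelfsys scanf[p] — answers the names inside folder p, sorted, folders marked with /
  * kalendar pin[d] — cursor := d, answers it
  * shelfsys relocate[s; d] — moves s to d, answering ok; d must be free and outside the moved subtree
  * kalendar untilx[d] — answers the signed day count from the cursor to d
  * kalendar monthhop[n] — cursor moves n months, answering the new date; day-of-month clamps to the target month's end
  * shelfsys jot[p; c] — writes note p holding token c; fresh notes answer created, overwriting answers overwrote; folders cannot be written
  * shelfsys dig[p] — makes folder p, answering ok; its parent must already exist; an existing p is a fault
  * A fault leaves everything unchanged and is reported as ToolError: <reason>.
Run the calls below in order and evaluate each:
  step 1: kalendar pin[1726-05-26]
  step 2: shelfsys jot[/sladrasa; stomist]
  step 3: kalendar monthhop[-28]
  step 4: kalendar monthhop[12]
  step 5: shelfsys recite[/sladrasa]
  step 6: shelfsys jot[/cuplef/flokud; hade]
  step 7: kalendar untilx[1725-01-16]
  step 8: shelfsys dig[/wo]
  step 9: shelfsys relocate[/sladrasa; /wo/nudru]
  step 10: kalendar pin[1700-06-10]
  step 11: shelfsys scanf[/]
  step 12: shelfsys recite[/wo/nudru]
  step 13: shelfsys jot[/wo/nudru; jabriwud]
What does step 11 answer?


// 1. kalendar pin(d: 1726-05-26) : 1726-05-26
// 2. shelfsys jot(p: /sladrasa, c: stomist) : created
// 3. kalendar monthhop(n: -28) : 1724-01-26
// 4. kalendar monthhop(n: 12) : 1725-01-26
// 5. shelfsys recite(p: /sladrasa) : stomist
// 6. shelfsys jot(p: /cuplef/flokud, c: hade) : ToolError: no parent
// 7. kalendar untilx(d: 1725-01-16) : -10
// 8. shelfsys dig(p: /wo) : ok
// 9. shelfsys relocate(s: /sladrasa, d: /wo/nudru) : ok
// 10. kalendar pin(d: 1700-06-10) : 1700-06-10
// 11. shelfsys scanf(p: /) : [wo/]
// 12. shelfsys recite(p: /wo/nudru) : stomist
// 13. shelfsys jot(p: /wo/nudru, c: jabriwud) : overwrote

Answer: [wo/]
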